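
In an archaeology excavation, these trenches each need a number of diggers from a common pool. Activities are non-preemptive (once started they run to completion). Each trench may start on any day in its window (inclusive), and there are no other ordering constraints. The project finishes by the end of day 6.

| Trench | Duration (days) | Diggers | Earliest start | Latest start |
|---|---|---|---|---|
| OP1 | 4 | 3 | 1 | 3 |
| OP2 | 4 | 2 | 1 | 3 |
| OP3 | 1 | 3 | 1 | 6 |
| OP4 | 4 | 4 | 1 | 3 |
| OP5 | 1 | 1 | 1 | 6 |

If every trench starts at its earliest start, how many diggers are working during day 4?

At early start, day 4 has: OP1, OP2, OP4.
Demand: 3 + 2 + 4 = 9.

9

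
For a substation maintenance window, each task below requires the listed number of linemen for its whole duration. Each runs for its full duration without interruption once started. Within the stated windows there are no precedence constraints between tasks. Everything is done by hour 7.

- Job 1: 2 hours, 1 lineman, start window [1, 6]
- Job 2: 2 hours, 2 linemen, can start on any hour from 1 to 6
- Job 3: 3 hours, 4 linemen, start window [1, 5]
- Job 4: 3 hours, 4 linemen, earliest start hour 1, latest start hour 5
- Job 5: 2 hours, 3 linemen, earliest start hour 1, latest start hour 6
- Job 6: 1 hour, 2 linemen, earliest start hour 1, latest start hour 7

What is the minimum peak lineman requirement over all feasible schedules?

7

Early-start (Job 1@1, Job 2@1, Job 3@1, Job 4@1, Job 5@1, Job 6@1) gives peak 16: h1:16  h2:14  h3:8  h4:0  h5:0  h6:0  h7:0.
Shift Job 4→4, Job 5→3, Job 6→5.
Schedule Job 1@1, Job 2@1, Job 3@1, Job 4@4, Job 5@3, Job 6@5: h1:7  h2:7  h3:7  h4:7  h5:6  h6:4  h7:0 — peak 7.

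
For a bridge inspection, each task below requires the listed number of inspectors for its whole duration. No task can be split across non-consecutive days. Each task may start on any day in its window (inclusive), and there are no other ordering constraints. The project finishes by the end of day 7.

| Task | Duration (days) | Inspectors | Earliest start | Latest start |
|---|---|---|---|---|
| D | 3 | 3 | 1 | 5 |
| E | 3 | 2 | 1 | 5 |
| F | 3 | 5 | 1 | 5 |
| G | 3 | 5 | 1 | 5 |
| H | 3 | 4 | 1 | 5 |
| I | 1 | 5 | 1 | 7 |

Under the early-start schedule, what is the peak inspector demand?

24

Early-start schedule: D@1, E@1, F@1, G@1, H@1, I@1.
Load per day: day 1: 24, day 2: 19, day 3: 19, day 4: 0, day 5: 0, day 6: 0, day 7: 0.
Peak is 24.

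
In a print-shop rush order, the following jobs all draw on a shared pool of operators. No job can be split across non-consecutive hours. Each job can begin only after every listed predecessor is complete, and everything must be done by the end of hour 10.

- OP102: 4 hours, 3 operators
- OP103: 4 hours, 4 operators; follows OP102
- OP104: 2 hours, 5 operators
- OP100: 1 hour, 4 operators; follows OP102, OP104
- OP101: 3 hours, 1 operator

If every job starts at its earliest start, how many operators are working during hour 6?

4

At early start, hour 6 has: OP103.
Demand: 4 = 4.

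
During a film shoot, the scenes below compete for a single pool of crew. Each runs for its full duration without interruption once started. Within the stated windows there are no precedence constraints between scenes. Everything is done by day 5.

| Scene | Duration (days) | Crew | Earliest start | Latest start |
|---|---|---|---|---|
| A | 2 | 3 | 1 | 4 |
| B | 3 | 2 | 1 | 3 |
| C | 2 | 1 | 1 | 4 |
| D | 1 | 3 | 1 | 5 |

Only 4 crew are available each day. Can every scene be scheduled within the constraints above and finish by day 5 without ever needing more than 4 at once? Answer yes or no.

The minimum achievable peak is 5; 4 < 5, so no feasible schedule stays within the cap.

no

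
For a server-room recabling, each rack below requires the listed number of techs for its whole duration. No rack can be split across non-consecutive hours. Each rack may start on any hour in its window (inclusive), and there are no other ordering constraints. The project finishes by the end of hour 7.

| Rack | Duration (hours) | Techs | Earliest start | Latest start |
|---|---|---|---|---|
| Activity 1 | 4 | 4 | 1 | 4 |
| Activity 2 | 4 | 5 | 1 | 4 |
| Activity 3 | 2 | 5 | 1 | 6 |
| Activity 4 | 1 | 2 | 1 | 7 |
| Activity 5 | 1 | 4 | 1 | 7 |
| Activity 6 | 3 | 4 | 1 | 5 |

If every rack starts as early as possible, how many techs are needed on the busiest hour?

Early-start schedule: Activity 1@1, Activity 2@1, Activity 3@1, Activity 4@1, Activity 5@1, Activity 6@1.
Load per hour: hour 1: 24, hour 2: 18, hour 3: 13, hour 4: 9, hour 5: 0, hour 6: 0, hour 7: 0.
Peak is 24.

24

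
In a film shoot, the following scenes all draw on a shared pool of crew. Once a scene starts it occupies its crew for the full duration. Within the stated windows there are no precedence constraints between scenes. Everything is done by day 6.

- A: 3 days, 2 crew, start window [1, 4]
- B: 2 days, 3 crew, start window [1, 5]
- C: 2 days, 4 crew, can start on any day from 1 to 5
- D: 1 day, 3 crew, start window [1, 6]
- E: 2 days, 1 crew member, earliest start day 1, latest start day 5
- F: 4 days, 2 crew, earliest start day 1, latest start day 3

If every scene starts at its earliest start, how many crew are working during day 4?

2

At early start, day 4 has: F.
Demand: 2 = 2.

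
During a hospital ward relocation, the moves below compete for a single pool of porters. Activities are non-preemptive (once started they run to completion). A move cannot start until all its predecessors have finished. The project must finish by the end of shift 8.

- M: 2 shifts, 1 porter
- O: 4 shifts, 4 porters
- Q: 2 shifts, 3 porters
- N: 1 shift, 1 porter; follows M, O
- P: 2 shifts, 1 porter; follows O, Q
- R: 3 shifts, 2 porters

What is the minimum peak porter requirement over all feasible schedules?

5

Early-start (M@1, O@1, Q@1, N@5, P@5, R@1) gives peak 10: s1:10  s2:10  s3:6  s4:4  s5:2  s6:1  s7:0  s8:0.
Shift Q→5, P→7, R→6.
Schedule M@1, O@1, Q@5, N@5, P@7, R@6: s1:5  s2:5  s3:4  s4:4  s5:4  s6:5  s7:3  s8:3 — peak 5.
Total porter-shifts = 33 over 8 shifts ⇒ peak ≥ ⌈33/8⌉ = 5, so 5 is optimal.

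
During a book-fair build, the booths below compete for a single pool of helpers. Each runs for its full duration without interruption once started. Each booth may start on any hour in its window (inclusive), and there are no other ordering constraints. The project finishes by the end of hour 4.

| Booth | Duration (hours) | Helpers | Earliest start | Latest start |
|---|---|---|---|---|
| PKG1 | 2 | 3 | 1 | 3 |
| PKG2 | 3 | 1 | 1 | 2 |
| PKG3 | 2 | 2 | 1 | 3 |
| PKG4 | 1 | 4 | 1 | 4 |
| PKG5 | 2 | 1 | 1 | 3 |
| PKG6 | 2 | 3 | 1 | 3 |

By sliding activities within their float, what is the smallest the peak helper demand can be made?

Early-start (PKG1@1, PKG2@1, PKG3@1, PKG4@1, PKG5@1, PKG6@1) gives peak 14: h1:14  h2:10  h3:1  h4:0.
Shift PKG4→4, PKG6→3.
Schedule PKG1@1, PKG2@1, PKG3@1, PKG4@4, PKG5@1, PKG6@3: h1:7  h2:7  h3:4  h4:7 — peak 7.
Total helper-hours = 25 over 4 hours ⇒ peak ≥ ⌈25/4⌉ = 7, so 7 is optimal.

7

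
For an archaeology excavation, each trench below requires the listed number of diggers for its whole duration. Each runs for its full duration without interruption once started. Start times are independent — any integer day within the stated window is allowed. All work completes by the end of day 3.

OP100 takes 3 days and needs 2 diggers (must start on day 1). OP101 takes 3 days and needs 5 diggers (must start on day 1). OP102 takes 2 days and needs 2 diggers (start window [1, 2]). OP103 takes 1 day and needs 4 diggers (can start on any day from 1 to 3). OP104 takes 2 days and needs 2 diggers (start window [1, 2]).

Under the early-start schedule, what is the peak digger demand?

15

Early-start schedule: OP100@1, OP101@1, OP102@1, OP103@1, OP104@1.
Load per day: day 1: 15, day 2: 11, day 3: 7.
Peak is 15.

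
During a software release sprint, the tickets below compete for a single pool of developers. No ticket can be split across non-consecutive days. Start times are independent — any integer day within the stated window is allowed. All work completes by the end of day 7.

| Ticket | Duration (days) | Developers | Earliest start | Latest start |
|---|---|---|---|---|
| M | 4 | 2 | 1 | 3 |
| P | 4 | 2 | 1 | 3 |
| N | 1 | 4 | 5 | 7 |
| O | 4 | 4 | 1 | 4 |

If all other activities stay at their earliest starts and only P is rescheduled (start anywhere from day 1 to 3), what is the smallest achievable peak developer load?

8

P@1: d1:8  d2:8  d3:8  d4:8  d5:4  d6:0  d7:0 → peak 8
P@2: d1:6  d2:8  d3:8  d4:8  d5:6  d6:0  d7:0 → peak 8
P@3: d1:6  d2:6  d3:8  d4:8  d5:6  d6:2  d7:0 → peak 8
Best is P@1, peak 8.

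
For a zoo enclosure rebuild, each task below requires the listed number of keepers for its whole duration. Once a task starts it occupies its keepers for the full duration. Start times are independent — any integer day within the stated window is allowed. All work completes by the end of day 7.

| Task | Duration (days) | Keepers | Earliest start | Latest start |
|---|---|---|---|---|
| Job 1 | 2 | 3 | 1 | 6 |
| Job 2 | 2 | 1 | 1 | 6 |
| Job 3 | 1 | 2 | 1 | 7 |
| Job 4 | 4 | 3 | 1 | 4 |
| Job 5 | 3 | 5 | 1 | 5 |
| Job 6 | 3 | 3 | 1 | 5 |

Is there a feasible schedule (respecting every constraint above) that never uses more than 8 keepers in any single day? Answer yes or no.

yes

Schedule Job 1@1, Job 2@1, Job 3@1, Job 4@3, Job 5@5, Job 6@2: d1:6  d2:7  d3:6  d4:6  d5:8  d6:8  d7:5 — peak 8 ≤ 8.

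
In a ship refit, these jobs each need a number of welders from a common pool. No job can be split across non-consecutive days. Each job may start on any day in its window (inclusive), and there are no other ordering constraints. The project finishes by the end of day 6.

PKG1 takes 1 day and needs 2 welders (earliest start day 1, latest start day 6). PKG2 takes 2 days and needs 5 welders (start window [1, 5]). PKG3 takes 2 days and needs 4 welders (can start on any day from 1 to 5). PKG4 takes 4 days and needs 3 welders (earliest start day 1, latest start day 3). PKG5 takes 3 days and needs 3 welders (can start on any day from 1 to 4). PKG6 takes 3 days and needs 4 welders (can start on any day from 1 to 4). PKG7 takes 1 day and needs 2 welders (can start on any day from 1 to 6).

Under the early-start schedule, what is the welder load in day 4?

3

At early start, day 4 has: PKG4.
Demand: 3 = 3.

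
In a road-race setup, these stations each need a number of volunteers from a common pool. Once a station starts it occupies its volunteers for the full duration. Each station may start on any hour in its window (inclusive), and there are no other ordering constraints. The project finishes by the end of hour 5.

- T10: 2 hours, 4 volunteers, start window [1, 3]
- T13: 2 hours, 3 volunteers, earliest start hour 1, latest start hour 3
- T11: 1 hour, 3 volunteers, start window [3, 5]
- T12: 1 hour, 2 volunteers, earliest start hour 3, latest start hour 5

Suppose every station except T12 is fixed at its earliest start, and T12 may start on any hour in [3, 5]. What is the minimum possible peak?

T12@3: h1:7  h2:7  h3:5  h4:0  h5:0 → peak 7
T12@4: h1:7  h2:7  h3:3  h4:2  h5:0 → peak 7
T12@5: h1:7  h2:7  h3:3  h4:0  h5:2 → peak 7
Best is T12@3, peak 7.

7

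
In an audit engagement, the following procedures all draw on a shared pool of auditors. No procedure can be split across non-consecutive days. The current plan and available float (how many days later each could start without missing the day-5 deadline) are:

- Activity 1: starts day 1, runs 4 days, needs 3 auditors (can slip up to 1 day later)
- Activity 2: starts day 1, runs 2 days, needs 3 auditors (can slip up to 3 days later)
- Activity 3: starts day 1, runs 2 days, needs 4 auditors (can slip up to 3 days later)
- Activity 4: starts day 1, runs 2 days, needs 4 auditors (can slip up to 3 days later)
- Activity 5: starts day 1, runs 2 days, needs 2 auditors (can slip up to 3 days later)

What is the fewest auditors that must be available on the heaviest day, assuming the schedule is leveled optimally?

Early-start (Activity 1@1, Activity 2@1, Activity 3@1, Activity 4@1, Activity 5@1) gives peak 16: d1:16  d2:16  d3:3  d4:3  d5:0.
Shift Activity 4→3, Activity 5→3.
Schedule Activity 1@1, Activity 2@1, Activity 3@1, Activity 4@3, Activity 5@3: d1:10  d2:10  d3:9  d4:9  d5:0 — peak 10.

10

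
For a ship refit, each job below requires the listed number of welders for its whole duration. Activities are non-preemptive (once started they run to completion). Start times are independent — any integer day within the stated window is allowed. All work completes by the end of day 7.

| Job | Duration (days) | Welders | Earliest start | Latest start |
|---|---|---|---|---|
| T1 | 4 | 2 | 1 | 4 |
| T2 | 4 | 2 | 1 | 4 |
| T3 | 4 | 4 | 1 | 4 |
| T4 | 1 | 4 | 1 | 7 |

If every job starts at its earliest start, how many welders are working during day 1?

At early start, day 1 has: T1, T2, T3, T4.
Demand: 2 + 2 + 4 + 4 = 12.

12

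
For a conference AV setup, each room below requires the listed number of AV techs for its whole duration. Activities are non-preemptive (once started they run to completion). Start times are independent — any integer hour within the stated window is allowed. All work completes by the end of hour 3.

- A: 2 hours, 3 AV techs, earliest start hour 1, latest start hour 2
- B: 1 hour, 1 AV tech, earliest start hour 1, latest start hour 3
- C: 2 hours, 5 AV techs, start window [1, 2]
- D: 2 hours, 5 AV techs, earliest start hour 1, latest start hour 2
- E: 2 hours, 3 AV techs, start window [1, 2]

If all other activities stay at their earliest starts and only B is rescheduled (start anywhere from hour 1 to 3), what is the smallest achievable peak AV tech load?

B@1: h1:17  h2:16  h3:0 → peak 17
B@2: h1:16  h2:17  h3:0 → peak 17
B@3: h1:16  h2:16  h3:1 → peak 16
Best is B@3, peak 16.

16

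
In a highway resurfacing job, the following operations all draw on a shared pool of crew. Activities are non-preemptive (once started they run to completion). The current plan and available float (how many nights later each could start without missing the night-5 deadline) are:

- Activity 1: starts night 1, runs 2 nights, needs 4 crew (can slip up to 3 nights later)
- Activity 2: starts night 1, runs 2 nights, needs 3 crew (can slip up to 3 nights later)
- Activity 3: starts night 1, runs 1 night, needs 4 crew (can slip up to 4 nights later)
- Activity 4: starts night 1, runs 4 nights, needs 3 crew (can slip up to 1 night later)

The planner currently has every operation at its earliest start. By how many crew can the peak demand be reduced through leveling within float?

Early-start peak: n1:14  n2:10  n3:3  n4:3  n5:0 ⇒ 14.
Leveled (Activity 1@1, Activity 2@3, Activity 3@5, Activity 4@1): n1:7  n2:7  n3:6  n4:6  n5:4 ⇒ 7.
Reduction 14 − 7 = 7.

7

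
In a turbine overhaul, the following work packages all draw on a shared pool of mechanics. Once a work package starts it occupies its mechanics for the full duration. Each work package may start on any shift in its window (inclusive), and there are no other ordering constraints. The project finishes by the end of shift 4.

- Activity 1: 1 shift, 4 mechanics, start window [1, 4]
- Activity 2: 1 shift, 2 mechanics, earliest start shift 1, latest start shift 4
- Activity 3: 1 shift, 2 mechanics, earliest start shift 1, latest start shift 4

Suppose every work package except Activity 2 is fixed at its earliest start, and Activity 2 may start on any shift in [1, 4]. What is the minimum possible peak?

Activity 2@1: s1:8  s2:0  s3:0  s4:0 → peak 8
Activity 2@2: s1:6  s2:2  s3:0  s4:0 → peak 6
Activity 2@3: s1:6  s2:0  s3:2  s4:0 → peak 6
Activity 2@4: s1:6  s2:0  s3:0  s4:2 → peak 6
Best is Activity 2@2, peak 6.

6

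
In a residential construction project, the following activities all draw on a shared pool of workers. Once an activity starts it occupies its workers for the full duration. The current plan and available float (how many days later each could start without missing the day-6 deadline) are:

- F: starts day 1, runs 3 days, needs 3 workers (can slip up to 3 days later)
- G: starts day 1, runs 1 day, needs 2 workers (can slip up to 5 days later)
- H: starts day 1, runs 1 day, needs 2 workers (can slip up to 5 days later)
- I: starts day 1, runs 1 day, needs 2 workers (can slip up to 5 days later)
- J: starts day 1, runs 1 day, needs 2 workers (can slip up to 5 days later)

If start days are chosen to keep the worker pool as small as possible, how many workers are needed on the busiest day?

4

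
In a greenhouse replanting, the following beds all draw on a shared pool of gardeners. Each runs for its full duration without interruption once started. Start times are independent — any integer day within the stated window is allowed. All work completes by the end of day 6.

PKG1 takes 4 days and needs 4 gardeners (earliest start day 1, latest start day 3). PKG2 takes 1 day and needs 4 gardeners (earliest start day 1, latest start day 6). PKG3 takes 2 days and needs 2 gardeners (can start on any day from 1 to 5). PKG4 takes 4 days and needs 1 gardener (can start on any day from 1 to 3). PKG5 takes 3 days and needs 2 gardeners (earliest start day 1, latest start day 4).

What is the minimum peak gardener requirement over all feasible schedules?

Early-start (PKG1@1, PKG2@1, PKG3@1, PKG4@1, PKG5@1) gives peak 13: d1:13  d2:9  d3:7  d4:5  d5:0  d6:0.
Shift PKG2→5, PKG5→3.
Schedule PKG1@1, PKG2@5, PKG3@1, PKG4@1, PKG5@3: d1:7  d2:7  d3:7  d4:7  d5:6  d6:0 — peak 7.

7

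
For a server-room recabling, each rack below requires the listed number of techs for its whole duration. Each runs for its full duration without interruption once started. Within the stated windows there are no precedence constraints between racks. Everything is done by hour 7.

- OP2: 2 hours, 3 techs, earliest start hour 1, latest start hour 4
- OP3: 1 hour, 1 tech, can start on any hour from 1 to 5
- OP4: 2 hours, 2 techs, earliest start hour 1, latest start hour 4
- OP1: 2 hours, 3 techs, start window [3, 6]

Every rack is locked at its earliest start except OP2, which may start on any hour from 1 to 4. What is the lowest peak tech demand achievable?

OP2@1: h1:6  h2:5  h3:3  h4:3  h5:0  h6:0  h7:0 → peak 6
OP2@2: h1:3  h2:5  h3:6  h4:3  h5:0  h6:0  h7:0 → peak 6
OP2@3: h1:3  h2:2  h3:6  h4:6  h5:0  h6:0  h7:0 → peak 6
OP2@4: h1:3  h2:2  h3:3  h4:6  h5:3  h6:0  h7:0 → peak 6
Best is OP2@1, peak 6.

6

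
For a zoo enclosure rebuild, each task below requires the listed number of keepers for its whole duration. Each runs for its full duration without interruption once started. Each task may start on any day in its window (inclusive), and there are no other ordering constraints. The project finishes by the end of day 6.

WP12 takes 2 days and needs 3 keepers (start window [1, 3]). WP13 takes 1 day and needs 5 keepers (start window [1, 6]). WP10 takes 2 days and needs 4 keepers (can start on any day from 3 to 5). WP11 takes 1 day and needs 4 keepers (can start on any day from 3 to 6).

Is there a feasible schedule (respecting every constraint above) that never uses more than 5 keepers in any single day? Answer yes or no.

Schedule WP12@1, WP13@3, WP10@4, WP11@6: d1:3  d2:3  d3:5  d4:4  d5:4  d6:4 — peak 5 ≤ 5.

yes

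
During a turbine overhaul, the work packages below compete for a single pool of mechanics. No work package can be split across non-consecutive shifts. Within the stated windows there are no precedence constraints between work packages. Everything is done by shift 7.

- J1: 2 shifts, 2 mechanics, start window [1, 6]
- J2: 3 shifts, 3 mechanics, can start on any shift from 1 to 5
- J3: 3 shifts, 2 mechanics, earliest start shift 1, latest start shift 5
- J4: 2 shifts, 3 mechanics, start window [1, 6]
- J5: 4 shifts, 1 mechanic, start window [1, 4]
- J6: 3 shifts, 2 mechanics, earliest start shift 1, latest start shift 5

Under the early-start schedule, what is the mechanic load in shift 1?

At early start, shift 1 has: J1, J2, J3, J4, J5, J6.
Demand: 2 + 3 + 2 + 3 + 1 + 2 = 13.

13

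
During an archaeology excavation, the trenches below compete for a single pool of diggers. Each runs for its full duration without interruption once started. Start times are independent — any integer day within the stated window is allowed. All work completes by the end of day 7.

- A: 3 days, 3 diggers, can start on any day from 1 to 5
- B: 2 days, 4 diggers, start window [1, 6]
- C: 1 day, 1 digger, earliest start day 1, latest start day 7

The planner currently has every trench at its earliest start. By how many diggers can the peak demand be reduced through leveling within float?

4

Early-start peak: d1:8  d2:7  d3:3  d4:0  d5:0  d6:0  d7:0 ⇒ 8.
Leveled (A@1, B@4, C@1): d1:4  d2:3  d3:3  d4:4  d5:4  d6:0  d7:0 ⇒ 4.
Reduction 8 − 4 = 4.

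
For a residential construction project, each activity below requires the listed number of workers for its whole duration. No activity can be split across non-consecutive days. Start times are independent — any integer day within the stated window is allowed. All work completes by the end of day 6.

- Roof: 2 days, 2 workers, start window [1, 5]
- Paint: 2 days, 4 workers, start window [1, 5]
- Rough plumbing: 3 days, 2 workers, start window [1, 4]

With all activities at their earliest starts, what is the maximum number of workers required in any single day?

8

Early-start schedule: Roof@1, Paint@1, Rough plumbing@1.
Load per day: day 1: 8, day 2: 8, day 3: 2, day 4: 0, day 5: 0, day 6: 0.
Peak is 8.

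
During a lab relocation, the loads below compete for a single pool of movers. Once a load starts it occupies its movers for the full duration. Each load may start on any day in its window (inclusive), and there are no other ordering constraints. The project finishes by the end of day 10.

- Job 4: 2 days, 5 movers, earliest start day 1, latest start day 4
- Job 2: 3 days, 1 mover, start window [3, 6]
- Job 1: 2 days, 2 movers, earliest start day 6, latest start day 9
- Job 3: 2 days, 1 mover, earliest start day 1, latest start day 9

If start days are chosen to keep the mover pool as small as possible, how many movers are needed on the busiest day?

5

Early-start (Job 4@1, Job 2@3, Job 1@6, Job 3@1) gives peak 6: d1:6  d2:6  d3:1  d4:1  d5:1  d6:2  d7:2  d8:0  d9:0  d10:0.
Shift Job 3→3.
Schedule Job 4@1, Job 2@3, Job 1@6, Job 3@3: d1:5  d2:5  d3:2  d4:2  d5:1  d6:2  d7:2  d8:0  d9:0  d10:0 — peak 5.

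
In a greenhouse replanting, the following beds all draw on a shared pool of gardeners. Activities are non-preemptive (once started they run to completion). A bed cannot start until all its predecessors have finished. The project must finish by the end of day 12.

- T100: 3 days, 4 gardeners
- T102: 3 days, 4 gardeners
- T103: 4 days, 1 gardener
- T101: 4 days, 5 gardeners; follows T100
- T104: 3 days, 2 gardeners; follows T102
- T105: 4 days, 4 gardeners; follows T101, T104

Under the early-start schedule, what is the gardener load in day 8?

At early start, day 8 has: T105.
Demand: 4 = 4.

4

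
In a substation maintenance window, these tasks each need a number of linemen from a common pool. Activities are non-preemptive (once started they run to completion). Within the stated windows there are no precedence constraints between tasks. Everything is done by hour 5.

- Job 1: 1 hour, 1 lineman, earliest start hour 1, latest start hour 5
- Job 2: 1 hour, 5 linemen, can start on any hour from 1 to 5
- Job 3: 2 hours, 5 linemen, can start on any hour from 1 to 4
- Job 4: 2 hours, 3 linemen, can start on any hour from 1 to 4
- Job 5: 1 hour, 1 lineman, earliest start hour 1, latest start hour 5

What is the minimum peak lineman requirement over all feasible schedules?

Early-start (Job 1@1, Job 2@1, Job 3@1, Job 4@1, Job 5@1) gives peak 15: h1:15  h2:8  h3:0  h4:0  h5:0.
Shift Job 2→3, Job 3→4.
Schedule Job 1@1, Job 2@3, Job 3@4, Job 4@1, Job 5@1: h1:5  h2:3  h3:5  h4:5  h5:5 — peak 5.
Total lineman-hours = 23 over 5 hours ⇒ peak ≥ ⌈23/5⌉ = 5, so 5 is optimal.

5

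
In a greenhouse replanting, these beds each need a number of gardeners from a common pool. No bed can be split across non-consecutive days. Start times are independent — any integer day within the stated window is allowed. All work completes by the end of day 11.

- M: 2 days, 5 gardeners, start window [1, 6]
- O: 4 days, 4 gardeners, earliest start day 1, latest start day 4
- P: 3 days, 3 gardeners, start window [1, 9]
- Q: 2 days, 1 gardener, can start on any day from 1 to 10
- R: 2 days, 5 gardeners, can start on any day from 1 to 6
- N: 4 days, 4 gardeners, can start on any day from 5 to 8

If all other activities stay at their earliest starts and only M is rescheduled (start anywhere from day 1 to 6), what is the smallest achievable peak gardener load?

13

M@1: d1:18  d2:18  d3:7  d4:4  d5:4  d6:4  d7:4  d8:4  d9:0  d10:0  d11:0 → peak 18
M@2: d1:13  d2:18  d3:12  d4:4  d5:4  d6:4  d7:4  d8:4  d9:0  d10:0  d11:0 → peak 18
M@3: d1:13  d2:13  d3:12  d4:9  d5:4  d6:4  d7:4  d8:4  d9:0  d10:0  d11:0 → peak 13
M@4: d1:13  d2:13  d3:7  d4:9  d5:9  d6:4  d7:4  d8:4  d9:0  d10:0  d11:0 → peak 13
M@5: d1:13  d2:13  d3:7  d4:4  d5:9  d6:9  d7:4  d8:4  d9:0  d10:0  d11:0 → peak 13
M@6: d1:13  d2:13  d3:7  d4:4  d5:4  d6:9  d7:9  d8:4  d9:0  d10:0  d11:0 → peak 13
Best is M@3, peak 13.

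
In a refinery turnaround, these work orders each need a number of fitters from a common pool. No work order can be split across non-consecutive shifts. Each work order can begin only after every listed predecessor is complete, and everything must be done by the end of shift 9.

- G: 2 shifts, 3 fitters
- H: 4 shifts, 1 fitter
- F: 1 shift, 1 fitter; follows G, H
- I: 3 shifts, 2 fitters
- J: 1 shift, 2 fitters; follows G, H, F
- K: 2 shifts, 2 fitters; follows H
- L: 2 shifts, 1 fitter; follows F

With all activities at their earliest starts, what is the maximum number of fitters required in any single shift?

6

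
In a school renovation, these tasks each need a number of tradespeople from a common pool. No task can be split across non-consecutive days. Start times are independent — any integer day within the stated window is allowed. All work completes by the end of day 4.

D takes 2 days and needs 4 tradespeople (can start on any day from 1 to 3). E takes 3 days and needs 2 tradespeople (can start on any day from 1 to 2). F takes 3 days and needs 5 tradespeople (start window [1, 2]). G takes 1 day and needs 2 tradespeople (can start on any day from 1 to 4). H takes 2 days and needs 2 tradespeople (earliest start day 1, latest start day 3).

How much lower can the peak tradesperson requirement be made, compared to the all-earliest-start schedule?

4

Early-start peak: d1:15  d2:13  d3:7  d4:0 ⇒ 15.
Leveled (D@1, E@1, F@1, G@3, H@3): d1:11  d2:11  d3:11  d4:2 ⇒ 11.
Reduction 15 − 11 = 4.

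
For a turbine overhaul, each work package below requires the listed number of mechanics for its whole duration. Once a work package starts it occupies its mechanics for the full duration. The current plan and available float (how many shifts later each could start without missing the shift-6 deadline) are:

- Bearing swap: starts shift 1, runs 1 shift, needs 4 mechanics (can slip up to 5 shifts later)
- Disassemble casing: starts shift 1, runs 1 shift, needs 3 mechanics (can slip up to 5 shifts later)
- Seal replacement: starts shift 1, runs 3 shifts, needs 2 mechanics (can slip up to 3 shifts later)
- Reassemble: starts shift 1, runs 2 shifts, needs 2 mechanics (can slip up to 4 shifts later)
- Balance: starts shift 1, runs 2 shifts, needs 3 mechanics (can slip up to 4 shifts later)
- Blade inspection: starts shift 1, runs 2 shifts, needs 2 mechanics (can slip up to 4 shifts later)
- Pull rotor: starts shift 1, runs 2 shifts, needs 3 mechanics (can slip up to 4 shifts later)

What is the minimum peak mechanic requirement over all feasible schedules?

6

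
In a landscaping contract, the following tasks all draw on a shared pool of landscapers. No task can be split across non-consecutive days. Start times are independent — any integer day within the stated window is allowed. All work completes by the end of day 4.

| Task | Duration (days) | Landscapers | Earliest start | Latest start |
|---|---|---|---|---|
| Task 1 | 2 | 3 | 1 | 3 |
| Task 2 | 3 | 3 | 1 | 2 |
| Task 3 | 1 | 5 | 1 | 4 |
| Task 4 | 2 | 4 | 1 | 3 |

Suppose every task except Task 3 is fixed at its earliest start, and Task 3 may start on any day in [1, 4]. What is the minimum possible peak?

10

Task 3@1: d1:15  d2:10  d3:3  d4:0 → peak 15
Task 3@2: d1:10  d2:15  d3:3  d4:0 → peak 15
Task 3@3: d1:10  d2:10  d3:8  d4:0 → peak 10
Task 3@4: d1:10  d2:10  d3:3  d4:5 → peak 10
Best is Task 3@3, peak 10.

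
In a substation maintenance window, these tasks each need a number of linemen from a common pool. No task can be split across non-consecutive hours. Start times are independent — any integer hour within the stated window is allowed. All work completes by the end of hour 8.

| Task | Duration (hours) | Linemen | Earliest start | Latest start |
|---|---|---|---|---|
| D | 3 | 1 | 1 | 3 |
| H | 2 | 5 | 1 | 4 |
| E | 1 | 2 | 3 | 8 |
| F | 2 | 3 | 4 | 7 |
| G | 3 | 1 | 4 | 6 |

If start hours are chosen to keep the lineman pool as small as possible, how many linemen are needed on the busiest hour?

5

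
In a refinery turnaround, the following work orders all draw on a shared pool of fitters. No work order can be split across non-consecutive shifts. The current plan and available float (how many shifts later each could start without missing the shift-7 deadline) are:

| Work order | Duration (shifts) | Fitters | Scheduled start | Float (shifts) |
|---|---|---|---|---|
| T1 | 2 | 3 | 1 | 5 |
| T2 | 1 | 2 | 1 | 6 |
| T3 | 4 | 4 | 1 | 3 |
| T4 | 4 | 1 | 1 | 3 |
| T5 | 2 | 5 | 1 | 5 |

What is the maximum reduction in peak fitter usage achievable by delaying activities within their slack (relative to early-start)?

8

Early-start peak: s1:15  s2:13  s3:5  s4:5  s5:0  s6:0  s7:0 ⇒ 15.
Leveled (T1@1, T2@1, T3@2, T4@3, T5@6): s1:5  s2:7  s3:5  s4:5  s5:5  s6:6  s7:5 ⇒ 7.
Reduction 15 − 7 = 8.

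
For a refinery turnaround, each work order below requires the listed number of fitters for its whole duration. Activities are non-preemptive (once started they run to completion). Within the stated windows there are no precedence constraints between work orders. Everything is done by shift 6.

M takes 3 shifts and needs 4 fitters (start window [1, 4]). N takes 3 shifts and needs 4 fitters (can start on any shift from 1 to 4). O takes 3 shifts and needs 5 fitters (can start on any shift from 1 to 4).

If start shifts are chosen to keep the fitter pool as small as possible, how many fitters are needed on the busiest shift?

Early-start (M@1, N@1, O@1) gives peak 13: s1:13  s2:13  s3:13  s4:0  s5:0  s6:0.
Shift O→4.
Schedule M@1, N@1, O@4: s1:8  s2:8  s3:8  s4:5  s5:5  s6:5 — peak 8.

8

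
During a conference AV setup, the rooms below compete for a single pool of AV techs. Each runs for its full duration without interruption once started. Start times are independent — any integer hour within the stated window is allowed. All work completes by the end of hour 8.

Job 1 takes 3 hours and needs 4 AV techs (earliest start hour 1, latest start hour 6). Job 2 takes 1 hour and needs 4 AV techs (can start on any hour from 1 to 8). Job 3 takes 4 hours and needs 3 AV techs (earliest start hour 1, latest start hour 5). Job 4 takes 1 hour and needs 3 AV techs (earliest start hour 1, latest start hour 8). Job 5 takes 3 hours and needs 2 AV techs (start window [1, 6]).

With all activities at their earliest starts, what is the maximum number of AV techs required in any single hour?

Early-start schedule: Job 1@1, Job 2@1, Job 3@1, Job 4@1, Job 5@1.
Load per hour: hour 1: 16, hour 2: 9, hour 3: 9, hour 4: 3, hour 5: 0, hour 6: 0, hour 7: 0, hour 8: 0.
Peak is 16.

16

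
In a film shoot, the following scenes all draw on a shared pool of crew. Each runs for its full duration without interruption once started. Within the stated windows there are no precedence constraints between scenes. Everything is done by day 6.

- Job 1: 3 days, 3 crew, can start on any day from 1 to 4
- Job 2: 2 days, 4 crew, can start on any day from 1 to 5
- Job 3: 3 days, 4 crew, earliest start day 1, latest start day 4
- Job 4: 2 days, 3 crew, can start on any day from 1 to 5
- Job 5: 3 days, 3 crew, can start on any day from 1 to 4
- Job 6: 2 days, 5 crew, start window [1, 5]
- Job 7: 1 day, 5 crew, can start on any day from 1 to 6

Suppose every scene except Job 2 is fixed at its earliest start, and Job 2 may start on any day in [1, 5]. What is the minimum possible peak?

23

Job 2@1: d1:27  d2:22  d3:10  d4:0  d5:0  d6:0 → peak 27
Job 2@2: d1:23  d2:22  d3:14  d4:0  d5:0  d6:0 → peak 23
Job 2@3: d1:23  d2:18  d3:14  d4:4  d5:0  d6:0 → peak 23
Job 2@4: d1:23  d2:18  d3:10  d4:4  d5:4  d6:0 → peak 23
Job 2@5: d1:23  d2:18  d3:10  d4:0  d5:4  d6:4 → peak 23
Best is Job 2@2, peak 23.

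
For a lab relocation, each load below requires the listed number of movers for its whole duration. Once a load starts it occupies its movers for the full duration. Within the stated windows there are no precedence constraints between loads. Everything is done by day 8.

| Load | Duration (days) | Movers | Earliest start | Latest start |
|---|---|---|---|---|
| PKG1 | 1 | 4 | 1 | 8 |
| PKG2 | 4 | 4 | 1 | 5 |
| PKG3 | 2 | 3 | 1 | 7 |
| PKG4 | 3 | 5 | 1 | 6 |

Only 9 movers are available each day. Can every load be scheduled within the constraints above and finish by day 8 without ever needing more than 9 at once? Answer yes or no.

Schedule PKG1@1, PKG2@2, PKG3@1, PKG4@6: d1:7  d2:7  d3:4  d4:4  d5:4  d6:5  d7:5  d8:5 — peak 7 ≤ 9.

yes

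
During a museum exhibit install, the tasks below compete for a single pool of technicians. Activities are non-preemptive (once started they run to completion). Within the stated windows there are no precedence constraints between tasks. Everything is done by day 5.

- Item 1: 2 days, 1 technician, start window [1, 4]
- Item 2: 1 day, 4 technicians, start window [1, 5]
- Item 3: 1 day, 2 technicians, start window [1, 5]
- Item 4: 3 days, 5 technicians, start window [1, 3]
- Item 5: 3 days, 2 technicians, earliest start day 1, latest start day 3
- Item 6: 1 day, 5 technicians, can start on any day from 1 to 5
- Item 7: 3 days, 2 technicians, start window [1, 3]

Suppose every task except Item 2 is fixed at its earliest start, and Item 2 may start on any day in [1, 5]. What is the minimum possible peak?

17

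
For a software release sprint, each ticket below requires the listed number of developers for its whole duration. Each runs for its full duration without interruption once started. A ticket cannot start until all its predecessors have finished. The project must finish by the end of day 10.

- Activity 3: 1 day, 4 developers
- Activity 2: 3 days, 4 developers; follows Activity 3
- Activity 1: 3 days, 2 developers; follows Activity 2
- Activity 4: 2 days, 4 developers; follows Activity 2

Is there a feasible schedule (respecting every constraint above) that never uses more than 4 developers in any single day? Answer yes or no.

Schedule Activity 3@1, Activity 2@2, Activity 1@5, Activity 4@8: d1:4  d2:4  d3:4  d4:4  d5:2  d6:2  d7:2  d8:4  d9:4  d10:0 — peak 4 ≤ 4.

yes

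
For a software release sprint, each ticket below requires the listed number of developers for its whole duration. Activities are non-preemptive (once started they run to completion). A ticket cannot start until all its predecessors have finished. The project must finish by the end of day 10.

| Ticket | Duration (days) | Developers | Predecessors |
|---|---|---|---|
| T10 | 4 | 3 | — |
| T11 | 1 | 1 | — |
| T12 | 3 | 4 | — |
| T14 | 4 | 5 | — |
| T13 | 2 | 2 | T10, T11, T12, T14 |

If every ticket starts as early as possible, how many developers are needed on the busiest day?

13

Early-start schedule: T10@1, T11@1, T12@1, T14@1, T13@5.
Load per day: day 1: 13, day 2: 12, day 3: 12, day 4: 8, day 5: 2, day 6: 2, day 7: 0, day 8: 0, day 9: 0, day 10: 0.
Peak is 13.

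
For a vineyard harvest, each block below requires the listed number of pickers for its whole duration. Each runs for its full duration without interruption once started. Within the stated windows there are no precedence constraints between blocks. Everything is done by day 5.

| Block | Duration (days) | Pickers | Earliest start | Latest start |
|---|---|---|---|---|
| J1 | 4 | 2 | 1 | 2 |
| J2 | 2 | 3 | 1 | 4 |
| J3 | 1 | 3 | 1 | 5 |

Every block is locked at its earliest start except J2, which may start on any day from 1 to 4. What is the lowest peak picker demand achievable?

J2@1: d1:8  d2:5  d3:2  d4:2  d5:0 → peak 8
J2@2: d1:5  d2:5  d3:5  d4:2  d5:0 → peak 5
J2@3: d1:5  d2:2  d3:5  d4:5  d5:0 → peak 5
J2@4: d1:5  d2:2  d3:2  d4:5  d5:3 → peak 5
Best is J2@2, peak 5.

5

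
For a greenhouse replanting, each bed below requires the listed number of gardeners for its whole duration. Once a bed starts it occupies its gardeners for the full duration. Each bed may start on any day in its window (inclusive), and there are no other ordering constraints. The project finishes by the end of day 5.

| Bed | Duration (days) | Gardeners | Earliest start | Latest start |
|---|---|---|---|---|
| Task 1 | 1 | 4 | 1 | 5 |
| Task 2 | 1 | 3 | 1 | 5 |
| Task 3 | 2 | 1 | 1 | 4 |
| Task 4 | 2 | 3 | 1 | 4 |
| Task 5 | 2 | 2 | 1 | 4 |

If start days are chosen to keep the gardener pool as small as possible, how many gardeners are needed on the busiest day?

5

Early-start (Task 1@1, Task 2@1, Task 3@1, Task 4@1, Task 5@1) gives peak 13: d1:13  d2:6  d3:0  d4:0  d5:0.
Shift Task 2→2, Task 4→3, Task 5→3.
Schedule Task 1@1, Task 2@2, Task 3@1, Task 4@3, Task 5@3: d1:5  d2:4  d3:5  d4:5  d5:0 — peak 5.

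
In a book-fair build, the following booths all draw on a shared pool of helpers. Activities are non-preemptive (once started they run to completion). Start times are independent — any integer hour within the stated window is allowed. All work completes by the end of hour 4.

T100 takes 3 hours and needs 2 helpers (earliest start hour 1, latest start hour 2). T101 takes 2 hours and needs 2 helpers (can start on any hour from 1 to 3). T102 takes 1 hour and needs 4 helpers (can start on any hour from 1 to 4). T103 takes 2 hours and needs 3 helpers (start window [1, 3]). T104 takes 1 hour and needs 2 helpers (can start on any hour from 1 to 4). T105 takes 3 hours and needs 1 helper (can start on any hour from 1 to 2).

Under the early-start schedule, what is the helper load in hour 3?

At early start, hour 3 has: T100, T105.
Demand: 2 + 1 = 3.

3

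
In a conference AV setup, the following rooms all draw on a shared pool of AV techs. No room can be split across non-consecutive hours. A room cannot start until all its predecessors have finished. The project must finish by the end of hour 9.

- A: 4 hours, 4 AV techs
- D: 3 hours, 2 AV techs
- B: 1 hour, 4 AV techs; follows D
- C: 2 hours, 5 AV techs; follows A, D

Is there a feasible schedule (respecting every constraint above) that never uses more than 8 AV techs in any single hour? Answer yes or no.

Schedule A@1, D@1, B@5, C@6: h1:6  h2:6  h3:6  h4:4  h5:4  h6:5  h7:5  h8:0  h9:0 — peak 6 ≤ 8.

yes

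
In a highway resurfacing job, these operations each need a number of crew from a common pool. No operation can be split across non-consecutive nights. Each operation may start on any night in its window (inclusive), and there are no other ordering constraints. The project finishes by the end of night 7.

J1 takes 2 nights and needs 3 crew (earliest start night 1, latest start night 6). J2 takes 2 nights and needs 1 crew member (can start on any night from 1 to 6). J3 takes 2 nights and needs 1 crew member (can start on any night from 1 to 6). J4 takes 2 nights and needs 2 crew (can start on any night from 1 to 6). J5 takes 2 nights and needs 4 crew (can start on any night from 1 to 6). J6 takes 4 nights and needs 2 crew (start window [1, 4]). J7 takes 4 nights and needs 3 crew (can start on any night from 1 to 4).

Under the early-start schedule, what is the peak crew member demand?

16

Early-start schedule: J1@1, J2@1, J3@1, J4@1, J5@1, J6@1, J7@1.
Load per night: night 1: 16, night 2: 16, night 3: 5, night 4: 5, night 5: 0, night 6: 0, night 7: 0.
Peak is 16.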